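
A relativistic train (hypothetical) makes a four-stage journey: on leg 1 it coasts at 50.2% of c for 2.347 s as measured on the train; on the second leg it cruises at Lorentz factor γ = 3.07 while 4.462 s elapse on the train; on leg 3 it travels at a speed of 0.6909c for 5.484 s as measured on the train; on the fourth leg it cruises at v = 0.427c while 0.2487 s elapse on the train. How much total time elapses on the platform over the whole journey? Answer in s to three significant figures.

Δt = 24.3 s

Leg 1: β = 0.502; γ = 1/√(1 − 0.502²) = 1/√0.7480 = 1.156; Δt_1 = 1.156 × 2.347 = 2.714 s.
Leg 2: γ = 3.07; Δt_2 = 3.070 × 4.462 = 13.70 s.
Leg 3: γ = 1/√(1 − 0.6909²) = 1/√0.5227 = 1.383; Δt_3 = 1.383 × 5.484 = 7.586 s.
Leg 4: γ = 1/√(1 − 0.427²) = 1/√0.8177 = 1.106; Δt_4 = 1.106 × 0.2487 = 0.2750 s.
Total: 2.714 + 13.70 + 7.586 + 0.2750 s.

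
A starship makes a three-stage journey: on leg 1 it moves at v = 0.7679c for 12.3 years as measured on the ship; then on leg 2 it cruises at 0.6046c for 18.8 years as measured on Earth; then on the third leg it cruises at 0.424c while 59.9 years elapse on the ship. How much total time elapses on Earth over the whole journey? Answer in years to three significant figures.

Δt = 104 years

Leg 1: γ = 1/√(1 − 0.7679²) = 1/√0.4103 = 1.561; Δt_1 = 1.561 × 12.3 = 19.20 years.
Leg 2: 18.8 years is already measured on Earth.
Leg 3: γ = 1/√(1 − 0.424²) = 1/√0.8202 = 1.104; Δt_3 = 1.104 × 59.9 = 66.14 years.
Total: 19.20 + 18.80 + 66.14 years.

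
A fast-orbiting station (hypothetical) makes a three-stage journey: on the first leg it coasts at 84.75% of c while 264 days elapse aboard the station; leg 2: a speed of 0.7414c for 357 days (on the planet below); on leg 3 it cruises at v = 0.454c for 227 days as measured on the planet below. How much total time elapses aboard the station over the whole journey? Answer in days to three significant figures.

Leg 1: 264 days is already measured aboard the station.
Leg 2: γ = 1/√(1 − 0.7414²) = 1/√0.4503 = 1.490; τ_2 = 357/1.490 = 239.6 days.
Leg 3: γ = 1/√(1 − 0.454²) = 1/√0.7939 = 1.122; τ_3 = 227/1.122 = 202.3 days.
Total: 264.0 + 239.6 + 202.3 days.

τ = 706 days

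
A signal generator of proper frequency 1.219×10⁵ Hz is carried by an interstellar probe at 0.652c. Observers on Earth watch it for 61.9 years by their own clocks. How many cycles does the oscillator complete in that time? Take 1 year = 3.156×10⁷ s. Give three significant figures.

N = 1.81×10¹⁴

γ = 1/√(1 − 0.652²) = 1/√0.5749 = 1.319
During 61.9 years of lab time, the oscillator's proper time advances by τ = Δt/γ = 61.9/1.319 = 46.93 years = 1.481×10⁹ s.
N = f × τ = 1.219×10⁵ × 1.481×10⁹ = 1.806×10¹⁴.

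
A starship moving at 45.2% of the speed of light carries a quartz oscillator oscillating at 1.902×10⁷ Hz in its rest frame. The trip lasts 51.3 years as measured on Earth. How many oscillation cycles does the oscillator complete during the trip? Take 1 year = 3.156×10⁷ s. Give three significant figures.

β = 0.452; γ = 1/√(1 − 0.452²) = 1/√0.7957 = 1.121
The oscillator's own cycle count is N = f × τ where τ is the proper time on the ship. τ = Δt/γ = 51.3/1.121 = 45.76 years = 1.444×10⁹ s.
N = 1.902×10⁷ × 1.444×10⁹ = 2.747×10¹⁶.

N = 2.75×10¹⁶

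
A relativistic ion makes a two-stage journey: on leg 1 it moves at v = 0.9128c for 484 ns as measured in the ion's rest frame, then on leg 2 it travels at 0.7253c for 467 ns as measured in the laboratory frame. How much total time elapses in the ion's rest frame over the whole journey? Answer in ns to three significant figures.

Leg 1: 484 ns is already measured in the ion's rest frame.
Leg 2: γ = 1/√(1 − 0.7253²) = 1/√0.4739 = 1.453; τ_2 = 467/1.453 = 321.5 ns.
Total: 484.0 + 321.5 ns.

τ = 805 ns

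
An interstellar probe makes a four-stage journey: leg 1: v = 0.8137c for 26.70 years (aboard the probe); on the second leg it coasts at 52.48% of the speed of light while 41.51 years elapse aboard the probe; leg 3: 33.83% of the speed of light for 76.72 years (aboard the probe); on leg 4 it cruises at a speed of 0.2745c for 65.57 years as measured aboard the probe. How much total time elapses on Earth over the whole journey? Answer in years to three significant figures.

Leg 1: γ = 1/√(1 − 0.8137²) = 1/√0.3379 = 1.720; Δt_1 = 1.720 × 26.70 = 45.93 years.
Leg 2: β = 0.5248; γ = 1/√(1 − 0.5248²) = 1/√0.7246 = 1.175; Δt_2 = 1.175 × 41.51 = 48.76 years.
Leg 3: β = 0.3383; γ = 1/√(1 − 0.3383²) = 1/√0.8856 = 1.063; Δt_3 = 1.063 × 76.72 = 81.53 years.
Leg 4: γ = 1/√(1 − 0.2745²) = 1/√0.9246 = 1.040; Δt_4 = 1.040 × 65.57 = 68.19 years.
Total: 45.93 + 48.76 + 81.53 + 68.19 years.

Δt = 244 years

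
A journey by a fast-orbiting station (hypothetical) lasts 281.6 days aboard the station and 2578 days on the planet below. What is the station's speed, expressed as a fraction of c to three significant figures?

The proper time is measured aboard the station (both events occur at the station's location); Δt is measured on the planet below. γ = Δt/τ = 2578/281.6 = 9.155.
β = √(1 − 1/γ²) = √(1 − 0.01193) = √0.9881

v = 0.994c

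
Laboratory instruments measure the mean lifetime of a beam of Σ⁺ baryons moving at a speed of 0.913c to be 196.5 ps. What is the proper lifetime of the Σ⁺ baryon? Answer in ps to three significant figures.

τ₀ = 80.2 ps

γ = 1/√(1 − 0.913²) = 1/√0.1664 = 2.451
The lab-frame lifetime is the dilated interval; the proper lifetime is τ₀ = Δt/γ = 196.5/2.451 ps.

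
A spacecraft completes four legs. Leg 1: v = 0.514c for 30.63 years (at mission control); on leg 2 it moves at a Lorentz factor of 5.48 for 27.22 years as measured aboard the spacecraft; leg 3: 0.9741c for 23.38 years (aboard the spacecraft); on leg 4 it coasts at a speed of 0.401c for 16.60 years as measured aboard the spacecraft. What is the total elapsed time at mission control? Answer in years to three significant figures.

Leg 1: 30.63 years is already measured at mission control.
Leg 2: γ = 5.48; Δt_2 = 5.480 × 27.22 = 149.2 years.
Leg 3: γ = 1/√(1 − 0.9741²) = 1/√0.05113 = 4.422; Δt_3 = 4.422 × 23.38 = 103.4 years.
Leg 4: γ = 1/√(1 − 0.401²) = 1/√0.8392 = 1.092; Δt_4 = 1.092 × 16.60 = 18.12 years.
Total: 30.63 + 149.2 + 103.4 + 18.12 years.

Δt = 301 years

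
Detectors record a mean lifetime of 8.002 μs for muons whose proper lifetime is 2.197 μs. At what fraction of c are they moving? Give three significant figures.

γ = Δt/τ₀ = 8.002/2.197 = 3.642
β = √(1 − 1/γ²) = √(1 − 0.07538) = √0.9246

β = 0.962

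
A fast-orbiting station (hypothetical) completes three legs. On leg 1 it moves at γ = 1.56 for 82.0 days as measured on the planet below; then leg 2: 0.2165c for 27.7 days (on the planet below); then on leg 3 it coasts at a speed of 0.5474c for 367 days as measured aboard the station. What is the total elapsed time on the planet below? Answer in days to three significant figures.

Δt = 548 days

Leg 1: 82.0 days is already measured on the planet below.
Leg 2: 27.7 days is already measured on the planet below.
Leg 3: γ = 1/√(1 − 0.5474²) = 1/√0.7004 = 1.195; Δt_3 = 1.195 × 367 = 438.5 days.
Total: 82.00 + 27.70 + 438.5 days.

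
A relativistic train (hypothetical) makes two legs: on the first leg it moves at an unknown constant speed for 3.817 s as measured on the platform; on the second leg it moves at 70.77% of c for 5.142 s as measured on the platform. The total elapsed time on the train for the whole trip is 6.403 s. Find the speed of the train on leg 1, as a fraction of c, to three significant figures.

β = 0.688

Leg 1: speed unknown; τ_1 = 3.817/γ_1.
Leg 2: β = 0.7077; γ = 1/√(1 − 0.7077²) = 1/√0.4992 = 1.415; τ_2 = 5.142/1.415 = 3.633 s.
Total proper time: τ_1 + 3.633 = 6.403, so τ_1 = 6.403 − 3.633 = 2.770 s.
γ_1 = 3.817/2.770 = 1.378; β = √(1 − 1/γ²) = √0.4733.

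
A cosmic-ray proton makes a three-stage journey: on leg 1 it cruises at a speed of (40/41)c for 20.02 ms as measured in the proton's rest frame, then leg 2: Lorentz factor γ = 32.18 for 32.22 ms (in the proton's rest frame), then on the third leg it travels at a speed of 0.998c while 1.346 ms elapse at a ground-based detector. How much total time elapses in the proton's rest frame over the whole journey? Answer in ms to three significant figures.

Leg 1: 20.02 ms is already measured in the proton's rest frame.
Leg 2: 32.22 ms is already measured in the proton's rest frame.
Leg 3: γ = 1/√(1 − 0.998²) = 1/√0.003996 = 15.82; τ_3 = 1.346/15.82 = 0.08509 ms.
Total: 20.02 + 32.22 + 0.08509 ms.

τ = 52.3 ms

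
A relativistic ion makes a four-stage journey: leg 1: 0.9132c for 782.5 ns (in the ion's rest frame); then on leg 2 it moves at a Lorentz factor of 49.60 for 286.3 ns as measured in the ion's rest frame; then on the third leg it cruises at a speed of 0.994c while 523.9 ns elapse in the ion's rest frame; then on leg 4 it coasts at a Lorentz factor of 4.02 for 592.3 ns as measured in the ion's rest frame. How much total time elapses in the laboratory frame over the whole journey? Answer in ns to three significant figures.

Δt = 2.33×10⁴ ns

Leg 1: γ = 1/√(1 − 0.9132²) = 1/√0.1661 = 2.454; Δt_1 = 2.454 × 782.5 = 1920 ns.
Leg 2: γ = 49.60; Δt_2 = 49.60 × 286.3 = 1.420×10⁴ ns.
Leg 3: γ = 1/√(1 − 0.994²) = 1/√0.01196 = 9.142; Δt_3 = 9.142 × 523.9 = 4790 ns.
Leg 4: γ = 4.02; Δt_4 = 4.020 × 592.3 = 2381 ns.
Total: 1920 + 1.420×10⁴ + 4790 + 2381 ns.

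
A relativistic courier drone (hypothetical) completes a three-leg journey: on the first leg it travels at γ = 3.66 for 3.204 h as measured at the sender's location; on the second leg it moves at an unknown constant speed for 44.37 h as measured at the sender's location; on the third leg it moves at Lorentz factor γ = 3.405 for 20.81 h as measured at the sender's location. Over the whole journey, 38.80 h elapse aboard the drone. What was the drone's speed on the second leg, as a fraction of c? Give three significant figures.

β = 0.697

Leg 1: γ = 3.66; τ_1 = 3.204/3.660 = 0.8754 h.
Leg 2: speed unknown; τ_2 = 44.37/γ_2.
Leg 3: γ = 3.405; τ_3 = 20.81/3.405 = 6.112 h.
Total proper time: 0.8754 + τ_2 + 6.112 = 38.80, so τ_2 = 38.80 − 6.987 = 31.81 h.
γ_2 = 44.37/31.81 = 1.395; β = √(1 − 1/γ²) = √0.4859.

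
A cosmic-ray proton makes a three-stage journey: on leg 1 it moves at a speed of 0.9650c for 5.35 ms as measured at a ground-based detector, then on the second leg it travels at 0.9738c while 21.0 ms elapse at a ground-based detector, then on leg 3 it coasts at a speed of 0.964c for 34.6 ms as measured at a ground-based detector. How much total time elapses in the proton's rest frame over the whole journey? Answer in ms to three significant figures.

Leg 1: γ = 1/√(1 − 0.9650²) = 1/√0.06878 = 3.813; τ_1 = 5.35/3.813 = 1.403 ms.
Leg 2: γ = 1/√(1 − 0.9738²) = 1/√0.05171 = 4.397; τ_2 = 21.0/4.397 = 4.776 ms.
Leg 3: γ = 1/√(1 − 0.964²) = 1/√0.07070 = 3.761; τ_3 = 34.6/3.761 = 9.200 ms.
Total: 1.403 + 4.776 + 9.200 ms.

τ = 15.4 ms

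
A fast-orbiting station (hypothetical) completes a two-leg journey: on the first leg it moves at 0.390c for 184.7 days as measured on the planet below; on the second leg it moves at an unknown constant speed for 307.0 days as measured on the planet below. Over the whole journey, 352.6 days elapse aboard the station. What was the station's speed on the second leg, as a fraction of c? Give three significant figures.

β = 0.804

Leg 1: γ = 1/√(1 − 0.390²) = 1/√0.8479 = 1.086; τ_1 = 184.7/1.086 = 170.1 days.
Leg 2: speed unknown; τ_2 = 307.0/γ_2.
Total proper time: 170.1 + τ_2 = 352.6, so τ_2 = 352.6 − 170.1 = 182.5 days.
γ_2 = 307.0/182.5 = 1.682; β = √(1 − 1/γ²) = √0.6465.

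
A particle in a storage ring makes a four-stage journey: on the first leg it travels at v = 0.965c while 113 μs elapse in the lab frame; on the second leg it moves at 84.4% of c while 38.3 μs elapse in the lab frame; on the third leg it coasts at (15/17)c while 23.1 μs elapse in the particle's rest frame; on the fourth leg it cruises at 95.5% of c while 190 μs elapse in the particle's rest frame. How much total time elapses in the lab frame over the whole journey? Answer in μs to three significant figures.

Δt = 841 μs

Leg 1: 113 μs is already measured in the lab frame.
Leg 2: 38.3 μs is already measured in the lab frame.
Leg 3: γ = 1/√(1 − (15/17)²) = 17/8 = 2.125; Δt_3 = 2.125 × 23.1 = 49.09 μs.
Leg 4: β = 0.955; γ = 1/√(1 − 0.955²) = 1/√0.08798 = 3.371; Δt_4 = 3.371 × 190 = 640.6 μs.
Total: 113.0 + 38.30 + 49.09 + 640.6 μs.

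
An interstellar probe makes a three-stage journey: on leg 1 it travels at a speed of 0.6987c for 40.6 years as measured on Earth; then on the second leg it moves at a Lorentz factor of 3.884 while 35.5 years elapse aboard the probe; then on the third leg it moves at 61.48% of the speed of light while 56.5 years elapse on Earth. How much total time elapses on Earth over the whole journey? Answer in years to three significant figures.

Leg 1: 40.6 years is already measured on Earth.
Leg 2: γ = 3.884; Δt_2 = 3.884 × 35.5 = 137.9 years.
Leg 3: 56.5 years is already measured on Earth.
Total: 40.60 + 137.9 + 56.50 years.

Δt = 235 years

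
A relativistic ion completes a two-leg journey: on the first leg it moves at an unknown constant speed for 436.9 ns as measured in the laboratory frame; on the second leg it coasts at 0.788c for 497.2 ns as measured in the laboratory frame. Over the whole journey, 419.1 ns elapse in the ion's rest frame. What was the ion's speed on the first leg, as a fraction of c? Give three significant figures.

Leg 1: speed unknown; τ_1 = 436.9/γ_1.
Leg 2: γ = 1/√(1 − 0.788²) = 1/√0.3791 = 1.624; τ_2 = 497.2/1.624 = 306.1 ns.
Total proper time: τ_1 + 306.1 = 419.1, so τ_1 = 419.1 − 306.1 = 113.0 ns.
γ_1 = 436.9/113.0 = 3.867; β = √(1 − 1/γ²) = √0.9331.

β = 0.966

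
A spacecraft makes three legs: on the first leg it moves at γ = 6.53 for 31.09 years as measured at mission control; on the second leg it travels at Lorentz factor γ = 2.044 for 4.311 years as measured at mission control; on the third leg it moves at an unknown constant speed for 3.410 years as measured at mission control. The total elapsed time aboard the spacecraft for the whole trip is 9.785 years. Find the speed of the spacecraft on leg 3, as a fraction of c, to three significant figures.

Leg 1: γ = 6.53; τ_1 = 31.09/6.530 = 4.761 years.
Leg 2: γ = 2.044; τ_2 = 4.311/2.044 = 2.109 years.
Leg 3: speed unknown; τ_3 = 3.410/γ_3.
Total proper time: 4.761 + 2.109 + τ_3 = 9.785, so τ_3 = 9.785 − 6.870 = 2.915 years.
γ_3 = 3.410/2.915 = 1.170; β = √(1 − 1/γ²) = √0.2694.

β = 0.519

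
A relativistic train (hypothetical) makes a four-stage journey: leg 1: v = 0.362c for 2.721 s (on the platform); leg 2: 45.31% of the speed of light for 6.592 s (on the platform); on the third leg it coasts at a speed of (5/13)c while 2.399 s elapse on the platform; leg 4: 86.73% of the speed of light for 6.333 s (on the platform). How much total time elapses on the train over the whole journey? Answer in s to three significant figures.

τ = 13.8 s

Leg 1: γ = 1/√(1 − 0.362²) = 1/√0.8690 = 1.073; τ_1 = 2.721/1.073 = 2.536 s.
Leg 2: β = 0.4531; γ = 1/√(1 − 0.4531²) = 1/√0.7947 = 1.122; τ_2 = 6.592/1.122 = 5.877 s.
Leg 3: γ = 1/√(1 − (5/13)²) = 13/12 ≈ 1.083; τ_3 = 2.399/1.083 = 2.214 s.
Leg 4: β = 0.8673; γ = 1/√(1 − 0.8673²) = 1/√0.2478 = 2.009; τ_4 = 6.333/2.009 = 3.152 s.
Total: 2.536 + 5.877 + 2.214 + 3.152 s.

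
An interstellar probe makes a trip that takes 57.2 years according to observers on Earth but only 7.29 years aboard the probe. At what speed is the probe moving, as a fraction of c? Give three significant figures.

The proper time is measured aboard the probe (both events occur at the probe's location); Δt is measured on Earth. γ = Δt/τ = 57.2/7.29 = 7.846.
β = √(1 − 1/γ²) = √(1 − 0.01624) = √0.9838

β = 0.992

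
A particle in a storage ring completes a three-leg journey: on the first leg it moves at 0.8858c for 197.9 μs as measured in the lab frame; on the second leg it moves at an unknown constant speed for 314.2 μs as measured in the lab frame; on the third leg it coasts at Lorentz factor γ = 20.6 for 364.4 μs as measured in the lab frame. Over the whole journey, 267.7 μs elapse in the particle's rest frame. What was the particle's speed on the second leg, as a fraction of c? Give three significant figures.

β = 0.864

Leg 1: γ = 1/√(1 − 0.8858²) = 1/√0.2154 = 2.155; τ_1 = 197.9/2.155 = 91.84 μs.
Leg 2: speed unknown; τ_2 = 314.2/γ_2.
Leg 3: γ = 20.6; τ_3 = 364.4/20.60 = 17.69 μs.
Total proper time: 91.84 + τ_2 + 17.69 = 267.7, so τ_2 = 267.7 − 109.5 = 158.2 μs.
γ_2 = 314.2/158.2 = 1.986; β = √(1 − 1/γ²) = √0.7466.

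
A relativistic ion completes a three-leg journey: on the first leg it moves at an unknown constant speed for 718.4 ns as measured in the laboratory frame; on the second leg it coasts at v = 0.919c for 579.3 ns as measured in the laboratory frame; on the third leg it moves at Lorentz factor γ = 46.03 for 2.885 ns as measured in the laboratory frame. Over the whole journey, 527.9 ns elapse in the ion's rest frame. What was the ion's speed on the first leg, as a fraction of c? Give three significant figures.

Leg 1: speed unknown; τ_1 = 718.4/γ_1.
Leg 2: γ = 1/√(1 − 0.919²) = 1/√0.1554 = 2.536; τ_2 = 579.3/2.536 = 228.4 ns.
Leg 3: γ = 46.03; τ_3 = 2.885/46.03 = 0.06268 ns.
Total proper time: τ_1 + 228.4 + 0.06268 = 527.9, so τ_1 = 527.9 − 228.5 = 299.4 ns.
γ_1 = 718.4/299.4 = 2.399; β = √(1 − 1/γ²) = √0.8263.

β = 0.909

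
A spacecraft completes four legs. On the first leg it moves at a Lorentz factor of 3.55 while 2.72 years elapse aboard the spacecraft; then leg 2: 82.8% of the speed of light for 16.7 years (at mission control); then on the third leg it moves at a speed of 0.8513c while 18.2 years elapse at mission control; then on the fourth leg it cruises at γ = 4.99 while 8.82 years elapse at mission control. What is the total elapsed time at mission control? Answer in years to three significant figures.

Δt = 53.4 years

Leg 1: γ = 3.55; Δt_1 = 3.550 × 2.72 = 9.656 years.
Leg 2: 16.7 years is already measured at mission control.
Leg 3: 18.2 years is already measured at mission control.
Leg 4: 8.82 years is already measured at mission control.
Total: 9.656 + 16.70 + 18.20 + 8.820 years.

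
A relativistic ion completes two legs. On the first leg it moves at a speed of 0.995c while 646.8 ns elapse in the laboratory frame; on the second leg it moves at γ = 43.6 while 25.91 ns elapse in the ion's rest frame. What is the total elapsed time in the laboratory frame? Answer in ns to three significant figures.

Δt = 1780 ns

Leg 1: 646.8 ns is already measured in the laboratory frame.
Leg 2: γ = 43.6; Δt_2 = 43.60 × 25.91 = 1130 ns.
Total: 646.8 + 1130 ns.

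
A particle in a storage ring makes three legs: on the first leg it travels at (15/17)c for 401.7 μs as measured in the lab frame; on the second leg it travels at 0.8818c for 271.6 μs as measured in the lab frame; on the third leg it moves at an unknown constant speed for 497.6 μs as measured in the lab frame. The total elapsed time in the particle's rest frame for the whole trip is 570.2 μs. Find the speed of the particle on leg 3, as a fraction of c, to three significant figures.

β = 0.861

Leg 1: γ = 1/√(1 − (15/17)²) = 17/8 = 2.125; τ_1 = 401.7/2.125 = 189.0 μs.
Leg 2: γ = 1/√(1 − 0.8818²) = 1/√0.2224 = 2.120; τ_2 = 271.6/2.120 = 128.1 μs.
Leg 3: speed unknown; τ_3 = 497.6/γ_3.
Total proper time: 189.0 + 128.1 + τ_3 = 570.2, so τ_3 = 570.2 − 317.1 = 253.1 μs.
γ_3 = 497.6/253.1 = 1.966; β = √(1 − 1/γ²) = √0.7413.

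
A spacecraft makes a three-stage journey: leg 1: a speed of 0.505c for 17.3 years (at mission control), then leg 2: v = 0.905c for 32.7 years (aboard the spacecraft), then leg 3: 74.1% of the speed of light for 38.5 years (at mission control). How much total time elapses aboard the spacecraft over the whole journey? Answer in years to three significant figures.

τ = 73.5 years

Leg 1: γ = 1/√(1 − 0.505²) = 1/√0.7450 = 1.159; τ_1 = 17.3/1.159 = 14.93 years.
Leg 2: 32.7 years is already measured aboard the spacecraft.
Leg 3: β = 0.741; γ = 1/√(1 − 0.741²) = 1/√0.4509 = 1.489; τ_3 = 38.5/1.489 = 25.85 years.
Total: 14.93 + 32.70 + 25.85 years.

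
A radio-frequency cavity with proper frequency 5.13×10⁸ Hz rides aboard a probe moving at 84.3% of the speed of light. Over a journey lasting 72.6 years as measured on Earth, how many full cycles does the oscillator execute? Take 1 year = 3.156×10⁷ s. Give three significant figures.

β = 0.843; γ = 1/√(1 − 0.843²) = 1/√0.2894 = 1.859
The oscillator's own cycle count is N = f × τ where τ is the proper time aboard the probe. τ = Δt/γ = 72.6/1.859 = 39.05 years = 1.232×10⁹ s.
N = 5.13×10⁸ × 1.232×10⁹ = 6.323×10¹⁷.

N = 6.32×10¹⁷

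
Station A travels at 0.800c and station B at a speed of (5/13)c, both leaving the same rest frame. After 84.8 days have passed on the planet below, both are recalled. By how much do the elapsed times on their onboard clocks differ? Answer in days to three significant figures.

A: γ = 1/√(1 − 0.800²) = 5/3 ≈ 1.667; τ_A = 84.8/1.667 = 50.88 days.
B: γ = 1/√(1 − (5/13)²) = 13/12 ≈ 1.083; τ_B = 84.8/1.083 = 78.28 days.

|τ_A − τ_B| = 27.4 days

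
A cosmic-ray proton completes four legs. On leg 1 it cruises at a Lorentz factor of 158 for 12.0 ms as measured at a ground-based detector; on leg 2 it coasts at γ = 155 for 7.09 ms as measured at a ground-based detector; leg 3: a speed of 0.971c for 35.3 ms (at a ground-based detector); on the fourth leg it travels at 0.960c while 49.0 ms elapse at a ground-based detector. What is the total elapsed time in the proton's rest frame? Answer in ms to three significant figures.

Leg 1: γ = 158; τ_1 = 12.0/158.0 = 0.07595 ms.
Leg 2: γ = 155; τ_2 = 7.09/155.0 = 0.04574 ms.
Leg 3: γ = 1/√(1 − 0.971²) = 1/√0.05716 = 4.183; τ_3 = 35.3/4.183 = 8.440 ms.
Leg 4: γ = 1/√(1 − 0.960²) = 25/7 ≈ 3.571; τ_4 = 49.0/3.571 = 13.72 ms.
Total: 0.07595 + 0.04574 + 8.440 + 13.72 ms.

τ = 22.3 ms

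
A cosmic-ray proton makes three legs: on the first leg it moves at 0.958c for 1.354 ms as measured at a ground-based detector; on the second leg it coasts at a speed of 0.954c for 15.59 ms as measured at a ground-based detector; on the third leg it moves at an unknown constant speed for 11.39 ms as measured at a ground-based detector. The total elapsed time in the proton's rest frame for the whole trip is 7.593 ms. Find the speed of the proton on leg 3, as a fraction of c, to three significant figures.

Leg 1: γ = 1/√(1 − 0.958²) = 1/√0.08224 = 3.487; τ_1 = 1.354/3.487 = 0.3883 ms.
Leg 2: γ = 1/√(1 − 0.954²) = 1/√0.08988 = 3.335; τ_2 = 15.59/3.335 = 4.674 ms.
Leg 3: speed unknown; τ_3 = 11.39/γ_3.
Total proper time: 0.3883 + 4.674 + τ_3 = 7.593, so τ_3 = 7.593 − 5.062 = 2.531 ms.
γ_3 = 11.39/2.531 = 4.501; β = √(1 − 1/γ²) = √0.9506.

β = 0.975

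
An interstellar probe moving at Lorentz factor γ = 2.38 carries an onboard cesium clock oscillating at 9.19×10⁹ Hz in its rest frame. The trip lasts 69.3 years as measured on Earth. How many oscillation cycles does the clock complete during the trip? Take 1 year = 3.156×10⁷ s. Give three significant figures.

γ = 2.38
The oscillator's own cycle count is N = f × τ where τ is the proper time aboard the probe. τ = Δt/γ = 69.3/2.380 = 29.12 years = 9.190×10⁸ s.
N = 9.19×10⁹ × 9.190×10⁸ = 8.445×10¹⁸.

N = 8.45×10¹⁸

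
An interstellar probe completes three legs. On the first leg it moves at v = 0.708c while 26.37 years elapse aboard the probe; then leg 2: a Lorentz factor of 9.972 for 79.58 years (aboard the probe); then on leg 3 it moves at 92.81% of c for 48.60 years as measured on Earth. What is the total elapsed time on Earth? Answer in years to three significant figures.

Δt = 880 years

Leg 1: γ = 1/√(1 − 0.708²) = 1/√0.4987 = 1.416; Δt_1 = 1.416 × 26.37 = 37.34 years.
Leg 2: γ = 9.972; Δt_2 = 9.972 × 79.58 = 793.6 years.
Leg 3: 48.60 years is already measured on Earth.
Total: 37.34 + 793.6 + 48.60 years.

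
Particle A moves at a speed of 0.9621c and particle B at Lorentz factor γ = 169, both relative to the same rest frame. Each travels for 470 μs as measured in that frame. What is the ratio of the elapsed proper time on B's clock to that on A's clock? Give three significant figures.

A: γ = 1/√(1 − 0.9621²) = 1/√0.07436 = 3.667. B: γ = 169.
τ_A/τ_B = γ_B/γ_A = 169.0/3.667 = 46.09, so τ_B/τ_A = 0.02170.

τ_B/τ_A = 0.0217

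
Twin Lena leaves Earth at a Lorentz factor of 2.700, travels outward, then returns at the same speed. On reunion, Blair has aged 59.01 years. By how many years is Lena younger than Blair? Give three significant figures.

Δt − τ = 37.2 years

γ = 2.700
Lena's elapsed proper time: τ = 59.01/2.700 = 21.86 years.
Age gap = Δt − τ = 59.01 − 21.86 years.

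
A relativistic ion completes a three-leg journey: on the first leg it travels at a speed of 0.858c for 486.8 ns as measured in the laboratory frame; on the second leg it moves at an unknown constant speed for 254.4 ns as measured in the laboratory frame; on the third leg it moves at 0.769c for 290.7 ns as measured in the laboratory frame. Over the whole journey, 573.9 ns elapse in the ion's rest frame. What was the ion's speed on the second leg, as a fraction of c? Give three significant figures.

β = 0.840

Leg 1: γ = 1/√(1 − 0.858²) = 1/√0.2638 = 1.947; τ_1 = 486.8/1.947 = 250.0 ns.
Leg 2: speed unknown; τ_2 = 254.4/γ_2.
Leg 3: γ = 1/√(1 − 0.769²) = 1/√0.4086 = 1.564; τ_3 = 290.7/1.564 = 185.8 ns.
Total proper time: 250.0 + τ_2 + 185.8 = 573.9, so τ_2 = 573.9 − 435.9 = 138.0 ns.
γ_2 = 254.4/138.0 = 1.843; β = √(1 − 1/γ²) = √0.7056.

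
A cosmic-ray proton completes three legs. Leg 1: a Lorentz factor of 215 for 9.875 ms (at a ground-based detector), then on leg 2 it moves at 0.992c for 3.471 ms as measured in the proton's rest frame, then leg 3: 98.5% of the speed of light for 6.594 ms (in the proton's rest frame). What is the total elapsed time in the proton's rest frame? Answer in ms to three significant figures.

τ = 10.1 ms

Leg 1: γ = 215; τ_1 = 9.875/215.0 = 0.04593 ms.
Leg 2: 3.471 ms is already measured in the proton's rest frame.
Leg 3: 6.594 ms is already measured in the proton's rest frame.
Total: 0.04593 + 3.471 + 6.594 ms.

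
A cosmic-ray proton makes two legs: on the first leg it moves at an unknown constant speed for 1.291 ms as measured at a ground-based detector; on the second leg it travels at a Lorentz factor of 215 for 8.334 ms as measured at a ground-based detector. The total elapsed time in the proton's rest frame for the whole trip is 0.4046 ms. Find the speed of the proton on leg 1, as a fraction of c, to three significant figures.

β = 0.959

Leg 1: speed unknown; τ_1 = 1.291/γ_1.
Leg 2: γ = 215; τ_2 = 8.334/215.0 = 0.03876 ms.
Total proper time: τ_1 + 0.03876 = 0.4046, so τ_1 = 0.4046 − 0.03876 = 0.3658 ms.
γ_1 = 1.291/0.3658 = 3.529; β = √(1 − 1/γ²) = √0.9197.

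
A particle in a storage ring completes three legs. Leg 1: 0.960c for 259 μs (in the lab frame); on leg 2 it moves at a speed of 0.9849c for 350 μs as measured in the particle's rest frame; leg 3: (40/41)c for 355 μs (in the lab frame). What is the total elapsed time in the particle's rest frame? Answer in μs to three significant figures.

Leg 1: γ = 1/√(1 − 0.960²) = 25/7 ≈ 3.571; τ_1 = 259/3.571 = 72.52 μs.
Leg 2: 350 μs is already measured in the particle's rest frame.
Leg 3: γ = 1/√(1 − (40/41)²) = 41/9 ≈ 4.556; τ_3 = 355/4.556 = 77.93 μs.
Total: 72.52 + 350.0 + 77.93 μs.

τ = 500 μs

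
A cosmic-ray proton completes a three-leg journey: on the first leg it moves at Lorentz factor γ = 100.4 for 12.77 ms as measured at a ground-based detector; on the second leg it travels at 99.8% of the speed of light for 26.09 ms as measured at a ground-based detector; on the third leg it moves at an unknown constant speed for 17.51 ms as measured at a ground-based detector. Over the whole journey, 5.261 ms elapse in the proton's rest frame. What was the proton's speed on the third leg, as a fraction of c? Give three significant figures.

β = 0.980

Leg 1: γ = 100.4; τ_1 = 12.77/100.4 = 0.1272 ms.
Leg 2: β = 0.998; γ = 1/√(1 − 0.998²) = 1/√0.003996 = 15.82; τ_2 = 26.09/15.82 = 1.649 ms.
Leg 3: speed unknown; τ_3 = 17.51/γ_3.
Total proper time: 0.1272 + 1.649 + τ_3 = 5.261, so τ_3 = 5.261 − 1.776 = 3.485 ms.
γ_3 = 17.51/3.485 = 5.025; β = √(1 − 1/γ²) = √0.9604.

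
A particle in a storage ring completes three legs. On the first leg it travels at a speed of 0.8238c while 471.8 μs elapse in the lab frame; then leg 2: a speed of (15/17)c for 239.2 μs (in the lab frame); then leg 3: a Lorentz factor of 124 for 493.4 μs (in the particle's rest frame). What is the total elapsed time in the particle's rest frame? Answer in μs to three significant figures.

Leg 1: γ = 1/√(1 − 0.8238²) = 1/√0.3214 = 1.764; τ_1 = 471.8/1.764 = 267.5 μs.
Leg 2: γ = 1/√(1 − (15/17)²) = 17/8 = 2.125; τ_2 = 239.2/2.125 = 112.6 μs.
Leg 3: 493.4 μs is already measured in the particle's rest frame.
Total: 267.5 + 112.6 + 493.4 μs.

τ = 873 μs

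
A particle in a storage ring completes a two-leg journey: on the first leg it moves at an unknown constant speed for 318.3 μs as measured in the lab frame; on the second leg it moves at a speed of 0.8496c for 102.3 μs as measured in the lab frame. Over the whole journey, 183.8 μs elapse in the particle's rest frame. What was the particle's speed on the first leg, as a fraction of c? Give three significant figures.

β = 0.913

Leg 1: speed unknown; τ_1 = 318.3/γ_1.
Leg 2: γ = 1/√(1 − 0.8496²) = 1/√0.2782 = 1.896; τ_2 = 102.3/1.896 = 53.96 μs.
Total proper time: τ_1 + 53.96 = 183.8, so τ_1 = 183.8 − 53.96 = 129.8 μs.
γ_1 = 318.3/129.8 = 2.451; β = √(1 − 1/γ²) = √0.8336.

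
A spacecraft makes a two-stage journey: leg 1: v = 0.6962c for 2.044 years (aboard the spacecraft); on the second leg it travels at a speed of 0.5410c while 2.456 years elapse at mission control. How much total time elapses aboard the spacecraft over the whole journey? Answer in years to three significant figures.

τ = 4.11 years

Leg 1: 2.044 years is already measured aboard the spacecraft.
Leg 2: γ = 1/√(1 − 0.5410²) = 1/√0.7073 = 1.189; τ_2 = 2.456/1.189 = 2.066 years.
Total: 2.044 + 2.066 years.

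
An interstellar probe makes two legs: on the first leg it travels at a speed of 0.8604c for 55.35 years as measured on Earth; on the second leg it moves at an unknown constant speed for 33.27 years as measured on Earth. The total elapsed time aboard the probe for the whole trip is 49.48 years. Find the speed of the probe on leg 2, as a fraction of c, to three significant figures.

Leg 1: γ = 1/√(1 − 0.8604²) = 1/√0.2597 = 1.962; τ_1 = 55.35/1.962 = 28.21 years.
Leg 2: speed unknown; τ_2 = 33.27/γ_2.
Total proper time: 28.21 + τ_2 = 49.48, so τ_2 = 49.48 − 28.21 = 21.27 years.
γ_2 = 33.27/21.27 = 1.564; β = √(1 − 1/γ²) = √0.5912.

β = 0.769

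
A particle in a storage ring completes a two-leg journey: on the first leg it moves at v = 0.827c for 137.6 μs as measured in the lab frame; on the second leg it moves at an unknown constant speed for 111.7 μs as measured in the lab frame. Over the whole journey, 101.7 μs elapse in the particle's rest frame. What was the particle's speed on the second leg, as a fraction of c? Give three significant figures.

β = 0.976

Leg 1: γ = 1/√(1 − 0.827²) = 1/√0.3161 = 1.779; τ_1 = 137.6/1.779 = 77.36 μs.
Leg 2: speed unknown; τ_2 = 111.7/γ_2.
Total proper time: 77.36 + τ_2 = 101.7, so τ_2 = 101.7 − 77.36 = 24.34 μs.
γ_2 = 111.7/24.34 = 4.589; β = √(1 − 1/γ²) = √0.9525.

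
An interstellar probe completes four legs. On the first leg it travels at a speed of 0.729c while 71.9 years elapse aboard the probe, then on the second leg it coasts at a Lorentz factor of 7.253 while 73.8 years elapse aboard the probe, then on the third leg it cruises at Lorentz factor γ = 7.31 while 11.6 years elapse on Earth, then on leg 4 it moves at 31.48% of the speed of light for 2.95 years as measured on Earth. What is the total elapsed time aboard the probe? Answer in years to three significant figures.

Leg 1: 71.9 years is already measured aboard the probe.
Leg 2: 73.8 years is already measured aboard the probe.
Leg 3: γ = 7.31; τ_3 = 11.6/7.310 = 1.587 years.
Leg 4: β = 0.3148; γ = 1/√(1 − 0.3148²) = 1/√0.9009 = 1.054; τ_4 = 2.95/1.054 = 2.800 years.
Total: 71.90 + 73.80 + 1.587 + 2.800 years.

τ = 150 years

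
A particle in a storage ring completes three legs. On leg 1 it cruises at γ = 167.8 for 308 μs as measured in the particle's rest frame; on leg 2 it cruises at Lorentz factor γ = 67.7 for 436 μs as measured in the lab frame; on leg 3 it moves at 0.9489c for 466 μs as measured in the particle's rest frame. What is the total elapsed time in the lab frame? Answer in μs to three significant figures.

Leg 1: γ = 167.8; Δt_1 = 167.8 × 308 = 5.168×10⁴ μs.
Leg 2: 436 μs is already measured in the lab frame.
Leg 3: γ = 1/√(1 − 0.9489²) = 1/√0.09959 = 3.169; Δt_3 = 3.169 × 466 = 1477 μs.
Total: 5.168×10⁴ + 436.0 + 1477 μs.

Δt = 5.36×10⁴ μs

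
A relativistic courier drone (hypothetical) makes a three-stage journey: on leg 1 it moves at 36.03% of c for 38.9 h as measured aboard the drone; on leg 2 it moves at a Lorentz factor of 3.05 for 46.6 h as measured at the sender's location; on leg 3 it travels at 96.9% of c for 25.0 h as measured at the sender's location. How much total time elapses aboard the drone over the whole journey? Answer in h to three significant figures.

τ = 60.4 h

Leg 1: 38.9 h is already measured aboard the drone.
Leg 2: γ = 3.05; τ_2 = 46.6/3.050 = 15.28 h.
Leg 3: β = 0.969; γ = 1/√(1 − 0.969²) = 1/√0.06104 = 4.048; τ_3 = 25.0/4.048 = 6.177 h.
Total: 38.90 + 15.28 + 6.177 h.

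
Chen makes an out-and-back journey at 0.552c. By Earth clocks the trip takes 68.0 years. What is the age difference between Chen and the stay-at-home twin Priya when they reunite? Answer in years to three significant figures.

Δt − τ = 11.3 years

γ = 1/√(1 − 0.552²) = 1/√0.6953 = 1.199
Chen's elapsed proper time: τ = 68.0/1.199 = 56.70 years.
Age gap = Δt − τ = 68.0 − 56.70 years.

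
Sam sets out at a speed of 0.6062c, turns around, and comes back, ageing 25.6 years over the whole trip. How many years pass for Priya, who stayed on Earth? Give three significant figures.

Δt = 32.2 years

γ = 1/√(1 − 0.6062²) = 1/√0.6325 = 1.257
Earth-frame duration is the dilated interval: Δt = γτ = 1.257 × 25.6 years.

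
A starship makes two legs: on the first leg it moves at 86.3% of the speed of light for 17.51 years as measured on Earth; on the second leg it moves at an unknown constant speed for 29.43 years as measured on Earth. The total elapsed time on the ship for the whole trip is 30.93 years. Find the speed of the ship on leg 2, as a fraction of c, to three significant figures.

Leg 1: β = 0.863; γ = 1/√(1 − 0.863²) = 1/√0.2552 = 1.979; τ_1 = 17.51/1.979 = 8.846 years.
Leg 2: speed unknown; τ_2 = 29.43/γ_2.
Total proper time: 8.846 + τ_2 = 30.93, so τ_2 = 30.93 − 8.846 = 22.08 years.
γ_2 = 29.43/22.08 = 1.333; β = √(1 − 1/γ²) = √0.4369.

β = 0.661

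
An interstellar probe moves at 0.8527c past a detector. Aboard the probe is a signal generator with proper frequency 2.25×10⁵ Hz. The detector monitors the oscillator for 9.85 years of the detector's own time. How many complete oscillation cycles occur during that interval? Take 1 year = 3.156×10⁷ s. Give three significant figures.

γ = 1/√(1 − 0.8527²) = 1/√0.2729 = 1.914
During 9.85 years of lab time, the oscillator's proper time advances by τ = Δt/γ = 9.85/1.914 = 5.146 years = 1.624×10⁸ s.
N = f × τ = 2.25×10⁵ × 1.624×10⁸ = 3.654×10¹³.

N = 3.65×10¹³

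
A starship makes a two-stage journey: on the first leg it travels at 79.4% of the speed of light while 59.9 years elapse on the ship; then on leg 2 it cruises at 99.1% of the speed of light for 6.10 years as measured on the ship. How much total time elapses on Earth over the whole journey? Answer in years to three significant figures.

Leg 1: β = 0.794; γ = 1/√(1 − 0.794²) = 1/√0.3696 = 1.645; Δt_1 = 1.645 × 59.9 = 98.53 years.
Leg 2: β = 0.991; γ = 1/√(1 − 0.991²) = 1/√0.01792 = 7.470; Δt_2 = 7.470 × 6.10 = 45.57 years.
Total: 98.53 + 45.57 years.

Δt = 144 years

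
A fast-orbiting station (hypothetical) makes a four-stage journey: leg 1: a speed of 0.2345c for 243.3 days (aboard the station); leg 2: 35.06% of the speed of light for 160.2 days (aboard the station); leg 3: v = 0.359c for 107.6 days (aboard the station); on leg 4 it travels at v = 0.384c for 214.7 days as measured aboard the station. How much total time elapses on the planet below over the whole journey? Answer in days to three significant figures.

Δt = 769 days

Leg 1: γ = 1/√(1 − 0.2345²) = 1/√0.9450 = 1.029; Δt_1 = 1.029 × 243.3 = 250.3 days.
Leg 2: β = 0.3506; γ = 1/√(1 − 0.3506²) = 1/√0.8771 = 1.068; Δt_2 = 1.068 × 160.2 = 171.1 days.
Leg 3: γ = 1/√(1 − 0.359²) = 1/√0.8711 = 1.071; Δt_3 = 1.071 × 107.6 = 115.3 days.
Leg 4: γ = 1/√(1 − 0.384²) = 1/√0.8525 = 1.083; Δt_4 = 1.083 × 214.7 = 232.5 days.
Total: 250.3 + 171.1 + 115.3 + 232.5 days.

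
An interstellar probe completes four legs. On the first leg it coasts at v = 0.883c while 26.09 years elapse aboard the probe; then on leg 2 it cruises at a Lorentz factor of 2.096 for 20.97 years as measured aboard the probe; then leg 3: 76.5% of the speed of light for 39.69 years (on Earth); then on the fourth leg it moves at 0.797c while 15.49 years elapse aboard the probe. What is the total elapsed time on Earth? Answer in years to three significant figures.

Leg 1: γ = 1/√(1 − 0.883²) = 1/√0.2203 = 2.131; Δt_1 = 2.131 × 26.09 = 55.58 years.
Leg 2: γ = 2.096; Δt_2 = 2.096 × 20.97 = 43.95 years.
Leg 3: 39.69 years is already measured on Earth.
Leg 4: γ = 1/√(1 − 0.797²) = 1/√0.3648 = 1.656; Δt_4 = 1.656 × 15.49 = 25.65 years.
Total: 55.58 + 43.95 + 39.69 + 25.65 years.

Δt = 165 years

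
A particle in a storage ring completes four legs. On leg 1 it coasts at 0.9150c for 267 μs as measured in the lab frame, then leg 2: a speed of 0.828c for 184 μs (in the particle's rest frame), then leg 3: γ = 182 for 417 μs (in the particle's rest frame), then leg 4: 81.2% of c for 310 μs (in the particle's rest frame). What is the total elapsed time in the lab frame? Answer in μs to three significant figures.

Leg 1: 267 μs is already measured in the lab frame.
Leg 2: γ = 1/√(1 − 0.828²) = 1/√0.3144 = 1.783; Δt_2 = 1.783 × 184 = 328.1 μs.
Leg 3: γ = 182; Δt_3 = 182.0 × 417 = 7.589×10⁴ μs.
Leg 4: β = 0.812; γ = 1/√(1 − 0.812²) = 1/√0.3407 = 1.713; Δt_4 = 1.713 × 310 = 531.1 μs.
Total: 267.0 + 328.1 + 7.589×10⁴ + 531.1 μs.

Δt = 7.70×10⁴ μs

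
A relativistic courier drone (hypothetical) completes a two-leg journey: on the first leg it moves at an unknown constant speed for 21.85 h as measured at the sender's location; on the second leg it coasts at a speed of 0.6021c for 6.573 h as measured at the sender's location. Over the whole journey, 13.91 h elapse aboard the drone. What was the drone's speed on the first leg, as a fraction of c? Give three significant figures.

Leg 1: speed unknown; τ_1 = 21.85/γ_1.
Leg 2: γ = 1/√(1 − 0.6021²) = 1/√0.6375 = 1.252; τ_2 = 6.573/1.252 = 5.248 h.
Total proper time: τ_1 + 5.248 = 13.91, so τ_1 = 13.91 − 5.248 = 8.662 h.
γ_1 = 21.85/8.662 = 2.523; β = √(1 − 1/γ²) = √0.8428.

β = 0.918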